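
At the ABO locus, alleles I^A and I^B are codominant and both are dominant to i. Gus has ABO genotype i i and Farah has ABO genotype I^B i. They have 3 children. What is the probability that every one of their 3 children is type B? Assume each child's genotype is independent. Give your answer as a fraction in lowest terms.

ABO cross i i × I^B i → 1/2 O, 1/2 B.
So P(type B) = 1/2 per child.
All 3 independent: (1/2)^3 = 1/8.

1/8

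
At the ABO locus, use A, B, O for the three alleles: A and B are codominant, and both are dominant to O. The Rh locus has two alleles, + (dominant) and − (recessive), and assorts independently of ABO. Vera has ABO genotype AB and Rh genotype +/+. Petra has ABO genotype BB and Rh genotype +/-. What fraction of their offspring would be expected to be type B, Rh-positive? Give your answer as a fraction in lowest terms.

ABO cross AB × BB → offspring phenotypes: 1/2 B, 1/2 AB.
Rh cross +/+ × +/- → 1 Rh+.
Independent loci: P(type B, Rh-positive) = 1/2 × 1 = 1/2.

1/2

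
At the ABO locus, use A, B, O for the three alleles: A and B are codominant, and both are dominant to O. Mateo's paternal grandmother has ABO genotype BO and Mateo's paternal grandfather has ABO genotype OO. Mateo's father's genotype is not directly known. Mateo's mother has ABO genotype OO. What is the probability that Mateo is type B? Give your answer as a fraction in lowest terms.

1/4

Mateo's father's ABO genotype from BO × OO: 1/2 BO, 1/2 OO.
Crossing each possibility with the mother OO and summing P(type B): 1/2·1/2 + 1/2·0 = 1/4.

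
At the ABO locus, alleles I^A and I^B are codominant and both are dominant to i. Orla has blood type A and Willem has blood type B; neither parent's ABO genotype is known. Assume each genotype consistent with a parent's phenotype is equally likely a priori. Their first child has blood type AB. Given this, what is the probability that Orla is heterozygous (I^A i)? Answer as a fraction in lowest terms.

1/3

Possible genotypes: Orla ∈ {I^A I^A, I^A i}; Willem ∈ {I^B I^B, I^B i}.
Weight each parental genotype pair by prior × P(type-AB child):
  I^A I^A × I^B I^B: posterior weight 4/9.
  I^A I^A × I^B i: posterior weight 2/9.
  I^A i × I^B I^B: posterior weight 2/9.
  I^A i × I^B i: posterior weight 1/9.
Sum the posterior weight over pairs where Orla is I^A i: 1/3.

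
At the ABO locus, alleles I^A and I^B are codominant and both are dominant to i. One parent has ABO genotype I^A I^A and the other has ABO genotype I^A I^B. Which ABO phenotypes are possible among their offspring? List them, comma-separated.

A, AB

Gametes from I^A I^A × I^A I^B give offspring ABO genotypes I^A I^A, I^A I^B, i.e. phenotypes A, AB.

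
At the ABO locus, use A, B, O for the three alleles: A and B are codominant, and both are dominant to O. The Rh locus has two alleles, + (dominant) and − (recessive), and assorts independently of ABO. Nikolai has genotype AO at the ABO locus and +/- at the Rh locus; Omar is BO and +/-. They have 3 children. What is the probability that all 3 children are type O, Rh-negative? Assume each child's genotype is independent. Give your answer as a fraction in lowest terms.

1/4096

ABO cross AO × BO → 1/4 O, 1/4 A, 1/4 B, 1/4 AB.
Rh cross +/- × +/- → 3/4 Rh+, 1/4 Rh-; so P(type O, Rh-negative) = 1/4 × 1/4 = 1/16 per child.
All 3 independent: (1/16)^3 = 1/4096.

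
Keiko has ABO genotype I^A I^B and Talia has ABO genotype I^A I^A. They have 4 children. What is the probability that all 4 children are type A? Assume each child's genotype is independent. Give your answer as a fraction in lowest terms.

ABO cross I^A I^B × I^A I^A → 1/2 A, 1/2 AB.
So P(type A) = 1/2 per child.
All 4 independent: (1/2)^4 = 1/16.

1/16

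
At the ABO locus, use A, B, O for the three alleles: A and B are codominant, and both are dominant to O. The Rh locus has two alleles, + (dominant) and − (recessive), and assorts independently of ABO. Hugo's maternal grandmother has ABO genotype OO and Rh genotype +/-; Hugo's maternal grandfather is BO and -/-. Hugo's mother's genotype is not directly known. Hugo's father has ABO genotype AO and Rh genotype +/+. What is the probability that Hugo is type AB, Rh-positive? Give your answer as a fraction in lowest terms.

Hugo's mother's ABO genotype from OO × BO: 1/2 BO, 1/2 OO.
Crossing each possibility with the father AO and summing P(type AB): 1/2·1/4 + 1/2·0 = 1/8.
Similarly for Rh via the mother's Rh distribution: P(Rh+) = 1.
Independent loci: 1/8 × 1 = 1/8.

1/8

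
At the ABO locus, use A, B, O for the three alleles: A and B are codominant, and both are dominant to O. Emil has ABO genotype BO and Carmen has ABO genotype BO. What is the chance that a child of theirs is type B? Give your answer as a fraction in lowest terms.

3/4

ABO cross BO × BO → offspring phenotypes: 1/4 O, 3/4 B.
So P(type B) = 3/4.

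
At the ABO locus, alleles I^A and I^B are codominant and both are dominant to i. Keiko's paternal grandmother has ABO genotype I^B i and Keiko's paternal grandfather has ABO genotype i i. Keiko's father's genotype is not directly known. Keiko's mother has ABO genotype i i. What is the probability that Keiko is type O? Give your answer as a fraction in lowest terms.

3/4

Keiko's father's ABO genotype from I^B i × i i: 1/2 I^B i, 1/2 i i.
Crossing each possibility with the mother i i and summing P(type O): 1/2·1/2 + 1/2·1 = 3/4.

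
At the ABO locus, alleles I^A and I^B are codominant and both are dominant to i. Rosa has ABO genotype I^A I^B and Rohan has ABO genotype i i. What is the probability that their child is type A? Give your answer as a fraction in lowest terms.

ABO cross I^A I^B × i i → offspring phenotypes: 1/2 A, 1/2 B.
So P(type A) = 1/2.

1/2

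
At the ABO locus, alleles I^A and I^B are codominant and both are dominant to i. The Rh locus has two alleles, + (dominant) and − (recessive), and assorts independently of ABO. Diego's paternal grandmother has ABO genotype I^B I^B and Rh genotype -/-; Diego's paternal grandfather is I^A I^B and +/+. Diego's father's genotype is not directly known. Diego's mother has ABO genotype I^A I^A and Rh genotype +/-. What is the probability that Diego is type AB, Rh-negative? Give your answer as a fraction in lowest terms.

Diego's father's ABO genotype from I^B I^B × I^A I^B: 1/2 I^A I^B, 1/2 I^B I^B.
Crossing each possibility with the mother I^A I^A and summing P(type AB): 1/2·1/2 + 1/2·1 = 3/4.
Similarly for Rh via the father's Rh distribution: P(Rh-) = 1/4.
Independent loci: 3/4 × 1/4 = 3/16.

3/16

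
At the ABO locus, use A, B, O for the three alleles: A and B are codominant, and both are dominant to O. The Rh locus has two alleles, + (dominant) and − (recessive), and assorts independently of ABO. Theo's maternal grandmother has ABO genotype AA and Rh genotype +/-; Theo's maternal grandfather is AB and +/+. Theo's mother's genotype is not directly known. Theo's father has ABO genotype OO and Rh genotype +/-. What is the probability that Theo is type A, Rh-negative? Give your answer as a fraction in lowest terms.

3/32

Theo's mother's ABO genotype from AA × AB: 1/2 AA, 1/2 AB.
Crossing each possibility with the father OO and summing P(type A): 1/2·1 + 1/2·1/2 = 3/4.
Similarly for Rh via the mother's Rh distribution: P(Rh-) = 1/8.
Independent loci: 3/4 × 1/8 = 3/32.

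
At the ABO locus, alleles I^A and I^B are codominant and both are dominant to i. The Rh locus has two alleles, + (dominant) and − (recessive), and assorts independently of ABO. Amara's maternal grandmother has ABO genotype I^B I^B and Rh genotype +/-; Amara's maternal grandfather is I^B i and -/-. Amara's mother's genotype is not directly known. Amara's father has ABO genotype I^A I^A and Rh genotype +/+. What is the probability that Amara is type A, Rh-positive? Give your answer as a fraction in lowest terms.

1/4

Amara's mother's ABO genotype from I^B I^B × I^B i: 1/2 I^B I^B, 1/2 I^B i.
Crossing each possibility with the father I^A I^A and summing P(type A): 1/2·0 + 1/2·1/2 = 1/4.
Similarly for Rh via the mother's Rh distribution: P(Rh+) = 1.
Independent loci: 1/4 × 1 = 1/4.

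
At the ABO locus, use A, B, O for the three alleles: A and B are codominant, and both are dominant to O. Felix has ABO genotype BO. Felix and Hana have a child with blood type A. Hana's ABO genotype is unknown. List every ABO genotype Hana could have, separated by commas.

AA, AB, AO

For each candidate genotype of Hana, check whether crossing it with BO can produce every observed child phenotype.
  AA → possible child types {A, AB} ✓
  AB → possible child types {A, B, AB} ✓
  AO → possible child types {O, A, B, AB} ✓
  BB → possible child types {B} ✗
  BO → possible child types {O, B} ✗
  OO → possible child types {O, B} ✗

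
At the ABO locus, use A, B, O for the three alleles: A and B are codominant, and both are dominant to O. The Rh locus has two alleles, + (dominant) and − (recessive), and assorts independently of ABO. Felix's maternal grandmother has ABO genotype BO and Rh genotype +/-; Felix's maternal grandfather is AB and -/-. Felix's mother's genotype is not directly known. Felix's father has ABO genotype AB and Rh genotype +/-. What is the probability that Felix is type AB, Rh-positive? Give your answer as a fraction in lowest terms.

15/64

Felix's mother's ABO genotype from BO × AB: 1/4 AB, 1/4 AO, 1/4 BB, 1/4 BO.
Crossing each possibility with the father AB and summing P(type AB): 1/4·1/2 + 1/4·1/4 + 1/4·1/2 + 1/4·1/4 = 3/8.
Similarly for Rh via the mother's Rh distribution: P(Rh+) = 5/8.
Independent loci: 3/8 × 5/8 = 15/64.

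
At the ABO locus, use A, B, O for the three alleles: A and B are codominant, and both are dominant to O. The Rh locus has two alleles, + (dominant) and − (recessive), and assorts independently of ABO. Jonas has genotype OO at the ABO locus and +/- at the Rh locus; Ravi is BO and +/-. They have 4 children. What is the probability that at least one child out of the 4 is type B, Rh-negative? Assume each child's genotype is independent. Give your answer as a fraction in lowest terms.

1695/4096

ABO cross OO × BO → 1/2 O, 1/2 B.
Rh cross +/- × +/- → 3/4 Rh+, 1/4 Rh-; so P(type B, Rh-negative) = 1/2 × 1/4 = 1/8 per child.
P(none) = (7/8)^4 = 2401/4096; P(at least one) = 1 − 2401/4096 = 1695/4096.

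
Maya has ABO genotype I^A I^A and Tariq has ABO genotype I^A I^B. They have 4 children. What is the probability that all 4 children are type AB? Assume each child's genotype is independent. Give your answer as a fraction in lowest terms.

ABO cross I^A I^A × I^A I^B → 1/2 A, 1/2 AB.
So P(type AB) = 1/2 per child.
All 4 independent: (1/2)^4 = 1/16.

1/16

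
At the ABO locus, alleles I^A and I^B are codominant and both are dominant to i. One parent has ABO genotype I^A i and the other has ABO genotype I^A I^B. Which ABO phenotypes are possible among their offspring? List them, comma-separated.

Gametes from I^A i × I^A I^B give offspring ABO genotypes I^A I^A, I^A I^B, I^A i, I^B i, i.e. phenotypes A, B, AB.

A, B, AB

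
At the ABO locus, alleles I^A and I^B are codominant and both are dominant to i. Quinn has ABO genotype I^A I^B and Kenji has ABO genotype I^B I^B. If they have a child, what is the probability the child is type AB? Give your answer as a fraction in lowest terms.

ABO cross I^A I^B × I^B I^B → offspring phenotypes: 1/2 B, 1/2 AB.
So P(type AB) = 1/2.

1/2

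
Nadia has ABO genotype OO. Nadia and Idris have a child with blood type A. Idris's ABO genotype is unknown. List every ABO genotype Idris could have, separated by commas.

For each candidate genotype of Idris, check whether crossing it with OO can produce every observed child phenotype.
  AA → possible child types {A} ✓
  AB → possible child types {A, B} ✓
  AO → possible child types {O, A} ✓
  BB → possible child types {B} ✗
  BO → possible child types {O, B} ✗
  OO → possible child types {O} ✗

AA, AB, AO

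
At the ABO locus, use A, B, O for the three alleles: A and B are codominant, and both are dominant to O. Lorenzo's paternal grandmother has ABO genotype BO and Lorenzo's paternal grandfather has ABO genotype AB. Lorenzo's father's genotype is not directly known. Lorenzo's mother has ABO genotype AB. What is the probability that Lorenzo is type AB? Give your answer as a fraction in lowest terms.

3/8

Lorenzo's father's ABO genotype from BO × AB: 1/4 AB, 1/4 AO, 1/4 BB, 1/4 BO.
Crossing each possibility with the mother AB and summing P(type AB): 1/4·1/2 + 1/4·1/4 + 1/4·1/2 + 1/4·1/4 = 3/8.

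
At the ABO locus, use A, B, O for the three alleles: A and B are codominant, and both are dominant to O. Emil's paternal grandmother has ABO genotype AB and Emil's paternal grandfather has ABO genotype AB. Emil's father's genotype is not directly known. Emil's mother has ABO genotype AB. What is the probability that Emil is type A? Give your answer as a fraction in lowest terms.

1/4

Emil's father's ABO genotype from AB × AB: 1/4 AA, 1/2 AB, 1/4 BB.
Crossing each possibility with the mother AB and summing P(type A): 1/4·1/2 + 1/2·1/4 + 1/4·0 = 1/4.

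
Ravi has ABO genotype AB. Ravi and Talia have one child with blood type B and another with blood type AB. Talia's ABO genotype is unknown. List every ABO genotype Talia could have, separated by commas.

AB, AO, BB, BO

For each candidate genotype of Talia, check whether crossing it with AB can produce every observed child phenotype.
  AA → possible child types {A, AB} ✗
  AB → possible child types {A, B, AB} ✓
  AO → possible child types {A, B, AB} ✓
  BB → possible child types {B, AB} ✓
  BO → possible child types {A, B, AB} ✓
  OO → possible child types {A, B} ✗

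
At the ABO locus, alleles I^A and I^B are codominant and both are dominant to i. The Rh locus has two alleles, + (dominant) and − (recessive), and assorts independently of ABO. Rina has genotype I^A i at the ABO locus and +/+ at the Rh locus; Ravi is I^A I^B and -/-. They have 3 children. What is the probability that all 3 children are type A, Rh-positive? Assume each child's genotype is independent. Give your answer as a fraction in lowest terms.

1/8

ABO cross I^A i × I^A I^B → 1/2 A, 1/4 B, 1/4 AB.
Rh cross +/+ × -/- → 1 Rh+; so P(type A, Rh-positive) = 1/2 × 1 = 1/2 per child.
All 3 independent: (1/2)^3 = 1/8.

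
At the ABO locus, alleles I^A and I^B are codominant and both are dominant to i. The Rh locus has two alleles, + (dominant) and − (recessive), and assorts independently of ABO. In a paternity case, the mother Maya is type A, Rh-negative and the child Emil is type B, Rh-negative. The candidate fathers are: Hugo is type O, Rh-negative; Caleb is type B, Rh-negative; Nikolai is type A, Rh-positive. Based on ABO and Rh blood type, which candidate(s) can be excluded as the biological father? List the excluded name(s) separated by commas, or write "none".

Hugo, Nikolai

A candidate is excluded only if no genotype consistent with his phenotype could produce a type B, Rh-negative child with a type A, Rh-negative mother.
Hugo (type O, Rh-): no genotype consistent with that phenotype can produce a type-B Rh- child with a type-A mother.
Nikolai (type A, Rh+): no genotype consistent with that phenotype can produce a type-B Rh- child with a type-A mother.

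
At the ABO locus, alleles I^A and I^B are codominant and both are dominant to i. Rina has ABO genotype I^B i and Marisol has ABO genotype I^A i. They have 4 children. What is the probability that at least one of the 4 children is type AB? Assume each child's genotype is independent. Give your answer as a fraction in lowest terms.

175/256

ABO cross I^B i × I^A i → 1/4 O, 1/4 A, 1/4 B, 1/4 AB.
So P(type AB) = 1/4 per child.
P(none) = (3/4)^4 = 81/256; P(at least one) = 1 − 81/256 = 175/256.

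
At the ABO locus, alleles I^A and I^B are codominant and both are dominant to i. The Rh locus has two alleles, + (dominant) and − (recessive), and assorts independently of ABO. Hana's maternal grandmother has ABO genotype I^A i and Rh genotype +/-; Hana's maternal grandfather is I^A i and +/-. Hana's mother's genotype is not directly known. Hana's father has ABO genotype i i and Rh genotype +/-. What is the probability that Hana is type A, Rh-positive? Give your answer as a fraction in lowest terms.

Hana's mother's ABO genotype from I^A i × I^A i: 1/4 I^A I^A, 1/2 I^A i, 1/4 i i.
Crossing each possibility with the father i i and summing P(type A): 1/4·1 + 1/2·1/2 + 1/4·0 = 1/2.
Similarly for Rh via the mother's Rh distribution: P(Rh+) = 3/4.
Independent loci: 1/2 × 3/4 = 3/8.

3/8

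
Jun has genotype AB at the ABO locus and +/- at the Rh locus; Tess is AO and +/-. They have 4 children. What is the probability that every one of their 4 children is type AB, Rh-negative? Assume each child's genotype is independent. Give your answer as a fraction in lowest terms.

ABO cross AB × AO → 1/2 A, 1/4 B, 1/4 AB.
Rh cross +/- × +/- → 3/4 Rh+, 1/4 Rh-; so P(type AB, Rh-negative) = 1/4 × 1/4 = 1/16 per child.
All 4 independent: (1/16)^4 = 1/65536.

1/65536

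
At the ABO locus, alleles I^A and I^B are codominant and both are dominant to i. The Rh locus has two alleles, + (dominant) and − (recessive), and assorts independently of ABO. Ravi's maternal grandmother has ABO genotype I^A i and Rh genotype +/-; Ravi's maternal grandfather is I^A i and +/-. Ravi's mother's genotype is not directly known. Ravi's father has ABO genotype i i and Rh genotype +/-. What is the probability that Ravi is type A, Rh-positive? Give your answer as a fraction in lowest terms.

Ravi's mother's ABO genotype from I^A i × I^A i: 1/4 I^A I^A, 1/2 I^A i, 1/4 i i.
Crossing each possibility with the father i i and summing P(type A): 1/4·1 + 1/2·1/2 + 1/4·0 = 1/2.
Similarly for Rh via the mother's Rh distribution: P(Rh+) = 3/4.
Independent loci: 1/2 × 3/4 = 3/8.

3/8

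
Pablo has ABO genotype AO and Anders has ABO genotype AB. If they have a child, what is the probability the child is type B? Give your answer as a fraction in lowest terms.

ABO cross AO × AB → offspring phenotypes: 1/2 A, 1/4 B, 1/4 AB.
So P(type B) = 1/4.

1/4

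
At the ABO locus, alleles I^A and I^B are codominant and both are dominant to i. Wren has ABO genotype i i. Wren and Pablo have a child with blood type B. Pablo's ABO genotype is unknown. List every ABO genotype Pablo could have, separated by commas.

For each candidate genotype of Pablo, check whether crossing it with i i can produce every observed child phenotype.
  I^A I^A → possible child types {A} ✗
  I^A I^B → possible child types {A, B} ✓
  I^A i → possible child types {O, A} ✗
  I^B I^B → possible child types {B} ✓
  I^B i → possible child types {O, B} ✓
  i i → possible child types {O} ✗

I^A I^B, I^B I^B, I^B i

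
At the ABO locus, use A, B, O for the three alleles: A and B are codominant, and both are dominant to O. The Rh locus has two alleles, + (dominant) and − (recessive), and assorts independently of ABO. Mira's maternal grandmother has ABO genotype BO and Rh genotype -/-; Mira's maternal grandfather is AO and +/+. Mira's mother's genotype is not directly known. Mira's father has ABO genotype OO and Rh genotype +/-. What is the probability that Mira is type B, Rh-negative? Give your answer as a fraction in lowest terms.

1/16

Mira's mother's ABO genotype from BO × AO: 1/4 AB, 1/4 AO, 1/4 BO, 1/4 OO.
Crossing each possibility with the father OO and summing P(type B): 1/4·1/2 + 1/4·0 + 1/4·1/2 + 1/4·0 = 1/4.
Similarly for Rh via the mother's Rh distribution: P(Rh-) = 1/4.
Independent loci: 1/4 × 1/4 = 1/16.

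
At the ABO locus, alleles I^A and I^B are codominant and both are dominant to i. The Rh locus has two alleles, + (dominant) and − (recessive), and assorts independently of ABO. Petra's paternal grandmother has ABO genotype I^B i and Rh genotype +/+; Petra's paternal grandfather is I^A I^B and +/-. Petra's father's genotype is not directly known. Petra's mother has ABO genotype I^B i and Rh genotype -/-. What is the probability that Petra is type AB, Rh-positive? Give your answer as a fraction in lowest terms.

Petra's father's ABO genotype from I^B i × I^A I^B: 1/4 I^A I^B, 1/4 I^A i, 1/4 I^B I^B, 1/4 I^B i.
Crossing each possibility with the mother I^B i and summing P(type AB): 1/4·1/4 + 1/4·1/4 + 1/4·0 + 1/4·0 = 1/8.
Similarly for Rh via the father's Rh distribution: P(Rh+) = 3/4.
Independent loci: 1/8 × 3/4 = 3/32.

3/32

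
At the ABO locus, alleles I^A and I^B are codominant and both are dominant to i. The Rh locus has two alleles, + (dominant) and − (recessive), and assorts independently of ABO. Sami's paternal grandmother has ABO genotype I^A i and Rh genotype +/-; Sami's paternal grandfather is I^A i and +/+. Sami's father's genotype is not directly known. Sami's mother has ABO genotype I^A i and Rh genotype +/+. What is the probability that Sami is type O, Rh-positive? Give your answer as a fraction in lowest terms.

Sami's father's ABO genotype from I^A i × I^A i: 1/4 I^A I^A, 1/2 I^A i, 1/4 i i.
Crossing each possibility with the mother I^A i and summing P(type O): 1/4·0 + 1/2·1/4 + 1/4·1/2 = 1/4.
Similarly for Rh via the father's Rh distribution: P(Rh+) = 1.
Independent loci: 1/4 × 1 = 1/4.

1/4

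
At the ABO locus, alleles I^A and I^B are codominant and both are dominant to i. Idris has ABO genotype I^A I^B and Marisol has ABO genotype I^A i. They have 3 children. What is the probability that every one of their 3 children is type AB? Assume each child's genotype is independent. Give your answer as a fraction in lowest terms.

1/64

ABO cross I^A I^B × I^A i → 1/2 A, 1/4 B, 1/4 AB.
So P(type AB) = 1/4 per child.
All 3 independent: (1/4)^3 = 1/64.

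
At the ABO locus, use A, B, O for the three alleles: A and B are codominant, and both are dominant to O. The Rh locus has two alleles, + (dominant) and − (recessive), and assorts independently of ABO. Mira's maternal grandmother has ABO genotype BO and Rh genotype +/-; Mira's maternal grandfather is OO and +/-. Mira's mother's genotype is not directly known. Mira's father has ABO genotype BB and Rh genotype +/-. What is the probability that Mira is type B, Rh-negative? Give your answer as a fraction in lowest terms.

1/4

Mira's mother's ABO genotype from BO × OO: 1/2 BO, 1/2 OO.
Crossing each possibility with the father BB and summing P(type B): 1/2·1 + 1/2·1 = 1.
Similarly for Rh via the mother's Rh distribution: P(Rh-) = 1/4.
Independent loci: 1 × 1/4 = 1/4.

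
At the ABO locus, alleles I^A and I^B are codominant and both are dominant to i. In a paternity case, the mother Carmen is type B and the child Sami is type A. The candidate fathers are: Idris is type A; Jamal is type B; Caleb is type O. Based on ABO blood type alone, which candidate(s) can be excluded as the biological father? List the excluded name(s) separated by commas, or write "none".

Jamal, Caleb

A candidate is excluded only if no genotype consistent with his phenotype could produce a type A child with a type B mother.
Jamal (type B): no genotype consistent with that phenotype can produce a type-A child with a type-B mother.
Caleb (type O): no genotype consistent with that phenotype can produce a type-A child with a type-B mother.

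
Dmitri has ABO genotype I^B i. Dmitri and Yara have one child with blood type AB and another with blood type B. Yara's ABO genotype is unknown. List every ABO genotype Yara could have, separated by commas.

I^A I^B, I^A i

For each candidate genotype of Yara, check whether crossing it with I^B i can produce every observed child phenotype.
  I^A I^A → possible child types {A, AB} ✗
  I^A I^B → possible child types {A, B, AB} ✓
  I^A i → possible child types {O, A, B, AB} ✓
  I^B I^B → possible child types {B} ✗
  I^B i → possible child types {O, B} ✗
  i i → possible child types {O, B} ✗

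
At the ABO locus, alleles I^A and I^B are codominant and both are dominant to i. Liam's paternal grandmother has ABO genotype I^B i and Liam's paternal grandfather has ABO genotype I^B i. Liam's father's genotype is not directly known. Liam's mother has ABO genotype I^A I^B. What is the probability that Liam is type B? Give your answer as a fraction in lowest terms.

1/2

Liam's father's ABO genotype from I^B i × I^B i: 1/4 I^B I^B, 1/2 I^B i, 1/4 i i.
Crossing each possibility with the mother I^A I^B and summing P(type B): 1/4·1/2 + 1/2·1/2 + 1/4·1/2 = 1/2.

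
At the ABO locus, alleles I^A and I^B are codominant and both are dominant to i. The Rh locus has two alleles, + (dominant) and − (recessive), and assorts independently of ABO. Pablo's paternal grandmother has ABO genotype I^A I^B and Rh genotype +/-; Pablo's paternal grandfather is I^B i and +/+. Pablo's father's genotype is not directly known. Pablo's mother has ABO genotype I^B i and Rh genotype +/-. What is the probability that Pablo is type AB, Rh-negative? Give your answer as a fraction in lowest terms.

Pablo's father's ABO genotype from I^A I^B × I^B i: 1/4 I^A I^B, 1/4 I^A i, 1/4 I^B I^B, 1/4 I^B i.
Crossing each possibility with the mother I^B i and summing P(type AB): 1/4·1/4 + 1/4·1/4 + 1/4·0 + 1/4·0 = 1/8.
Similarly for Rh via the father's Rh distribution: P(Rh-) = 1/8.
Independent loci: 1/8 × 1/8 = 1/64.

1/64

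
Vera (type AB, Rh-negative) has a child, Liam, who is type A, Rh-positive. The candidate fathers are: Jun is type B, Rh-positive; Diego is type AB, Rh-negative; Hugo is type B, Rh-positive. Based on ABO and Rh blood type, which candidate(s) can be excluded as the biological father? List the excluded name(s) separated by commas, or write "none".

A candidate is excluded only if no genotype consistent with his phenotype could produce a type A, Rh-positive child with a type AB, Rh-negative mother.
Diego (type AB, Rh-): no genotype consistent with that phenotype can produce a type-A Rh+ child with a type-AB mother.

Diego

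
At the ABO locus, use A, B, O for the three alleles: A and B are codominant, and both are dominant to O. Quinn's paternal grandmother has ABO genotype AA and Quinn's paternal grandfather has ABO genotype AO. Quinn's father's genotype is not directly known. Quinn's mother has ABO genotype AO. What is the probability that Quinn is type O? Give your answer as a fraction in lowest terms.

1/8

Quinn's father's ABO genotype from AA × AO: 1/2 AA, 1/2 AO.
Crossing each possibility with the mother AO and summing P(type O): 1/2·0 + 1/2·1/4 = 1/8.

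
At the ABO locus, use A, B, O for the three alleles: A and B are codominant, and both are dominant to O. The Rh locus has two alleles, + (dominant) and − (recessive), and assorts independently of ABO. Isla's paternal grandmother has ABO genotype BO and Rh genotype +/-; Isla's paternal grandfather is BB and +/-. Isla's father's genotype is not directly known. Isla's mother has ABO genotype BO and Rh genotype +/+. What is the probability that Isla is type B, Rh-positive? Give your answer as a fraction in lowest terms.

7/8

Isla's father's ABO genotype from BO × BB: 1/2 BB, 1/2 BO.
Crossing each possibility with the mother BO and summing P(type B): 1/2·1 + 1/2·3/4 = 7/8.
Similarly for Rh via the father's Rh distribution: P(Rh+) = 1.
Independent loci: 7/8 × 1 = 7/8.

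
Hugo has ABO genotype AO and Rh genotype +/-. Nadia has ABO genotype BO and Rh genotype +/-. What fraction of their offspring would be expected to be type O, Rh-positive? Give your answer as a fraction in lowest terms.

3/16

ABO cross AO × BO → offspring phenotypes: 1/4 O, 1/4 A, 1/4 B, 1/4 AB.
Rh cross +/- × +/- → 3/4 Rh+, 1/4 Rh-.
Independent loci: P(type O, Rh-positive) = 1/4 × 3/4 = 3/16.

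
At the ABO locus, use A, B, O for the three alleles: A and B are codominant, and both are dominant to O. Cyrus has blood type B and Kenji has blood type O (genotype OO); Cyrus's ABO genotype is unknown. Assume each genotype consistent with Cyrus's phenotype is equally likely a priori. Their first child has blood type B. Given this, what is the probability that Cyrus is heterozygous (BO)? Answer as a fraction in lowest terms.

1/3

Possible genotypes: Cyrus ∈ {BB, BO}; Kenji ∈ {OO}.
Weight each parental genotype pair by prior × P(type-B child):
  BB × OO: posterior weight 2/3.
  BO × OO: posterior weight 1/3.
Sum the posterior weight over pairs where Cyrus is BO: 1/3.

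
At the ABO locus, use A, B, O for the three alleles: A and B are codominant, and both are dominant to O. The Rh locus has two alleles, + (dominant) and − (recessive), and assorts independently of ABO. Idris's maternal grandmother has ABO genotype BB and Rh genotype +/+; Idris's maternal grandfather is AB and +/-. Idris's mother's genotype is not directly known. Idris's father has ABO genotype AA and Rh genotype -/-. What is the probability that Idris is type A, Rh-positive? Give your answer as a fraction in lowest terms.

Idris's mother's ABO genotype from BB × AB: 1/2 AB, 1/2 BB.
Crossing each possibility with the father AA and summing P(type A): 1/2·1/2 + 1/2·0 = 1/4.
Similarly for Rh via the mother's Rh distribution: P(Rh+) = 3/4.
Independent loci: 1/4 × 3/4 = 3/16.

3/16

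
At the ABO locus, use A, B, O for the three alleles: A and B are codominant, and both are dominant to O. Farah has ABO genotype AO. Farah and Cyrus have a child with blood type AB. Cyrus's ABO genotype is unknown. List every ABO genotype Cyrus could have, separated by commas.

For each candidate genotype of Cyrus, check whether crossing it with AO can produce every observed child phenotype.
  AA → possible child types {A} ✗
  AB → possible child types {A, B, AB} ✓
  AO → possible child types {O, A} ✗
  BB → possible child types {B, AB} ✓
  BO → possible child types {O, A, B, AB} ✓
  OO → possible child types {O, A} ✗

AB, BB, BO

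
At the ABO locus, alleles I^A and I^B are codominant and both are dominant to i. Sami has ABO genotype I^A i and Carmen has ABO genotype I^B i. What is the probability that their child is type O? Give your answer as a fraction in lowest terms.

1/4

ABO cross I^A i × I^B i → offspring phenotypes: 1/4 O, 1/4 A, 1/4 B, 1/4 AB.
So P(type O) = 1/4.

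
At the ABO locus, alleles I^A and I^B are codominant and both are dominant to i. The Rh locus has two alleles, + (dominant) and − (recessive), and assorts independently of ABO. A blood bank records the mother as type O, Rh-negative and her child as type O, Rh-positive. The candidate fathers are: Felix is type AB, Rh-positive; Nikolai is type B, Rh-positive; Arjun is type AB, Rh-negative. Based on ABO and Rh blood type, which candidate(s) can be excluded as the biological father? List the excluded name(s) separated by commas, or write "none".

A candidate is excluded only if no genotype consistent with his phenotype could produce a type O, Rh-positive child with a type O, Rh-negative mother.
Felix (type AB, Rh+): no genotype consistent with that phenotype can produce a type-O Rh+ child with a type-O mother.
Arjun (type AB, Rh-): no genotype consistent with that phenotype can produce a type-O Rh+ child with a type-O mother.

Felix, Arjun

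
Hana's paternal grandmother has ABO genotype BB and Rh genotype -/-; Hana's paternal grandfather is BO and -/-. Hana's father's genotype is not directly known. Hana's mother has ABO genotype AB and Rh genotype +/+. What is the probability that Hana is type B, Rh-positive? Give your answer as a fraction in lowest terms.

Hana's father's ABO genotype from BB × BO: 1/2 BB, 1/2 BO.
Crossing each possibility with the mother AB and summing P(type B): 1/2·1/2 + 1/2·1/2 = 1/2.
Similarly for Rh via the father's Rh distribution: P(Rh+) = 1.
Independent loci: 1/2 × 1 = 1/2.

1/2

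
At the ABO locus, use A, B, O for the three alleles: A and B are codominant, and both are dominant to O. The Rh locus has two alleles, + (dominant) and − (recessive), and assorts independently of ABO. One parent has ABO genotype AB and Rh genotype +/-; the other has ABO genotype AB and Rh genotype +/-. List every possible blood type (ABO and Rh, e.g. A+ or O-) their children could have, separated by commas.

Gametes from AB × AB give offspring ABO genotypes AA, AB, BB, i.e. phenotypes A, B, AB.
Rh cross +/- × +/- → phenotypes Rh+, Rh-.
Combining independently: A+, A-, B+, B-, AB+, AB-.

A+, A-, B+, B-, AB+, AB-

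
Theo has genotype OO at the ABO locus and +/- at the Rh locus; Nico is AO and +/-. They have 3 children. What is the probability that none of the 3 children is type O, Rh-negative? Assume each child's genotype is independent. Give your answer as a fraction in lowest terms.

343/512

ABO cross OO × AO → 1/2 O, 1/2 A.
Rh cross +/- × +/- → 3/4 Rh+, 1/4 Rh-; so P(type O, Rh-negative) = 1/2 × 1/4 = 1/8 per child.
P(not type O, Rh-negative) = 7/8 for one child; (7/8)^3 = 343/512.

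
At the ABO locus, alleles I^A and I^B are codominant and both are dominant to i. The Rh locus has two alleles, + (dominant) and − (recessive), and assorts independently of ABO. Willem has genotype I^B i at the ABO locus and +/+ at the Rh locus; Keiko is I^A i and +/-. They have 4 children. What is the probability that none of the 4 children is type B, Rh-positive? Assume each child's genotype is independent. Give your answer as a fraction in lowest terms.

81/256

ABO cross I^B i × I^A i → 1/4 O, 1/4 A, 1/4 B, 1/4 AB.
Rh cross +/+ × +/- → 1 Rh+; so P(type B, Rh-positive) = 1/4 × 1 = 1/4 per child.
P(not type B, Rh-positive) = 3/4 for one child; (3/4)^4 = 81/256.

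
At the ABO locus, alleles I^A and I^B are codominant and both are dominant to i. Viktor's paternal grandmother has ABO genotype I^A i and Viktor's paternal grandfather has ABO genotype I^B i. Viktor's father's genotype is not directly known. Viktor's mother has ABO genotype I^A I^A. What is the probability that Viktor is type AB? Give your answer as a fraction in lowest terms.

Viktor's father's ABO genotype from I^A i × I^B i: 1/4 I^A I^B, 1/4 I^A i, 1/4 I^B i, 1/4 i i.
Crossing each possibility with the mother I^A I^A and summing P(type AB): 1/4·1/2 + 1/4·0 + 1/4·1/2 + 1/4·0 = 1/4.

1/4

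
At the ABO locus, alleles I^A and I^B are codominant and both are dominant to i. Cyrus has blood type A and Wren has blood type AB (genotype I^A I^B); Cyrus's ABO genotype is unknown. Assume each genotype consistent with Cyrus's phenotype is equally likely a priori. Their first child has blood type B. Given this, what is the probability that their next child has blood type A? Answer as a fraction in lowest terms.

Possible genotypes: Cyrus ∈ {I^A I^A, I^A i}; Wren ∈ {I^A I^B}.
Weight each parental genotype pair by prior × P(type-B child):
  I^A i × I^A I^B: posterior weight 1; P(next child type A) = 1/2.
Weighted sum = 1/2.

1/2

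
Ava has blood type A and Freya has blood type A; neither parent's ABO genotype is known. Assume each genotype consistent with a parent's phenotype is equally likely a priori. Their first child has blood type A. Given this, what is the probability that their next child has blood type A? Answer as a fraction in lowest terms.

19/20

Possible genotypes: Ava ∈ {AA, AO}; Freya ∈ {AA, AO}.
Weight each parental genotype pair by prior × P(type-A child):
  AA × AA: posterior weight 4/15; P(next child type A) = 1.
  AA × AO: posterior weight 4/15; P(next child type A) = 1.
  AO × AA: posterior weight 4/15; P(next child type A) = 1.
  AO × AO: posterior weight 1/5; P(next child type A) = 3/4.
Weighted sum = 19/20.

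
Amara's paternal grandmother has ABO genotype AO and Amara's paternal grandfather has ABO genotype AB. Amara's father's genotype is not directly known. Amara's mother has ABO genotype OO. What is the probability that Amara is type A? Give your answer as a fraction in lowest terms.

Amara's father's ABO genotype from AO × AB: 1/4 AA, 1/4 AB, 1/4 AO, 1/4 BO.
Crossing each possibility with the mother OO and summing P(type A): 1/4·1 + 1/4·1/2 + 1/4·1/2 + 1/4·0 = 1/2.

1/2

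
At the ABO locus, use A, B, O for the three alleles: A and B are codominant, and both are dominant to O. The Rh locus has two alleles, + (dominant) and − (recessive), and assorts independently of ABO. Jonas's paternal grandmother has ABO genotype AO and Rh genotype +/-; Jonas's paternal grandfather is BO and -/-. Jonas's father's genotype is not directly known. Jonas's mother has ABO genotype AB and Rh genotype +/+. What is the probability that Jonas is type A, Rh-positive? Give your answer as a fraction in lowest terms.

Jonas's father's ABO genotype from AO × BO: 1/4 AB, 1/4 AO, 1/4 BO, 1/4 OO.
Crossing each possibility with the mother AB and summing P(type A): 1/4·1/4 + 1/4·1/2 + 1/4·1/4 + 1/4·1/2 = 3/8.
Similarly for Rh via the father's Rh distribution: P(Rh+) = 1.
Independent loci: 3/8 × 1 = 3/8.

3/8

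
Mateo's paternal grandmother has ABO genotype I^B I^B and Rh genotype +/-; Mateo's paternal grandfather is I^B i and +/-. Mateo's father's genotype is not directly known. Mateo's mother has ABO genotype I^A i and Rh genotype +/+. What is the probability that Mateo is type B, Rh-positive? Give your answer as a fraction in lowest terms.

3/8

Mateo's father's ABO genotype from I^B I^B × I^B i: 1/2 I^B I^B, 1/2 I^B i.
Crossing each possibility with the mother I^A i and summing P(type B): 1/2·1/2 + 1/2·1/4 = 3/8.
Similarly for Rh via the father's Rh distribution: P(Rh+) = 1.
Independent loci: 3/8 × 1 = 3/8.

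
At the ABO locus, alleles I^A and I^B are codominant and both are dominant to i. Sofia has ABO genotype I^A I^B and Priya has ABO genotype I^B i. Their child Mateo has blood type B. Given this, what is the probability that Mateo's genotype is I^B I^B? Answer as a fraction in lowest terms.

Cross I^A I^B × I^B i → 1/4 I^A I^B, 1/4 I^A i, 1/4 I^B I^B, 1/4 I^B i.
Type-B genotypes among offspring: I^B I^B (1/4), I^B i (1/4); total 1/2.
P(I^B I^B | type B) = (1/4) / (1/2) = 1/2.

1/2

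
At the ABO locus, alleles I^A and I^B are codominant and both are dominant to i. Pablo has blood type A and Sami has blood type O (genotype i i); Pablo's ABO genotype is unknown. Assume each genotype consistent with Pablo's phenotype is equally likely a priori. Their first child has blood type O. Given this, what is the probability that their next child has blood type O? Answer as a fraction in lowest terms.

Possible genotypes: Pablo ∈ {I^A I^A, I^A i}; Sami ∈ {i i}.
Weight each parental genotype pair by prior × P(type-O child):
  I^A i × i i: posterior weight 1; P(next child type O) = 1/2.
Weighted sum = 1/2.

1/2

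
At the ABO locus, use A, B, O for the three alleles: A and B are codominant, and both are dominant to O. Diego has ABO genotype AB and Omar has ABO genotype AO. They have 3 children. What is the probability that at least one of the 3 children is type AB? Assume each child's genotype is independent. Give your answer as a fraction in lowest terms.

ABO cross AB × AO → 1/2 A, 1/4 B, 1/4 AB.
So P(type AB) = 1/4 per child.
P(none) = (3/4)^3 = 27/64; P(at least one) = 1 − 27/64 = 37/64.

37/64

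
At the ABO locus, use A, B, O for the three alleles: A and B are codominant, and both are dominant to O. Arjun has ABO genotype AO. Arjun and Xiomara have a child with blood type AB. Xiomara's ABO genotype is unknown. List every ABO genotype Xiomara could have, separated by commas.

For each candidate genotype of Xiomara, check whether crossing it with AO can produce every observed child phenotype.
  AA → possible child types {A} ✗
  AB → possible child types {A, B, AB} ✓
  AO → possible child types {O, A} ✗
  BB → possible child types {B, AB} ✓
  BO → possible child types {O, A, B, AB} ✓
  OO → possible child types {O, A} ✗

AB, BB, BO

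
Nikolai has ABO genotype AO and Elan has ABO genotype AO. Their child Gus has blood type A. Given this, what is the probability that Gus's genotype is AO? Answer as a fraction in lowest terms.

2/3

Cross AO × AO → 1/4 AA, 1/2 AO, 1/4 OO.
Type-A genotypes among offspring: AA (1/4), AO (1/2); total 3/4.
P(AO | type A) = (1/2) / (3/4) = 2/3.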